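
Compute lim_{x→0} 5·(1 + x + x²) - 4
Direct substitution at x = 0 gives 1.

Final answer: 1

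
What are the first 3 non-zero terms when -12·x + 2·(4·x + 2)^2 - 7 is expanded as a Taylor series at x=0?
32·x^2 + 20·x + 1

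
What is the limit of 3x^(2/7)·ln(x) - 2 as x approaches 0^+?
The product is a 0·∞ indeterminate form at x → 0⁺.
Rewrite the product as 3·ln(x) / x^(-2/7) and apply L'Hôpital, or use the standard hierarchy x^(-2/7) ≫ |ln x| as x → 0⁺.
The indeterminate product → 0, so the limit = -2.

Final answer: -2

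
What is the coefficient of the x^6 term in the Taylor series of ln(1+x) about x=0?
Expand to order 6: ln(1+x) = -x^6/6 + x^5/5 - x^4/4 + x^3/3 - x^2/2 + x + O(x^7).
The coefficient of x^6 is -1/6.

Final answer: -1/6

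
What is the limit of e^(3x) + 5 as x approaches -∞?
Evaluate the dominant behaviour as x → -∞; each term tends to a finite value or vanishes.
Limit = 5.

Final answer: 5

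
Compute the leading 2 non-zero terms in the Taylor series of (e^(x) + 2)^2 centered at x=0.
6·x + 9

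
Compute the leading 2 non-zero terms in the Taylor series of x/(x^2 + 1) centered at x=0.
-x^3 + x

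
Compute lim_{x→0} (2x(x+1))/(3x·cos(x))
Both numerator and denominator → 0 as x → 0; this is a 0/0 indeterminate form.
Expand each to leading order near x = 0: numerator ~ 2·x, denominator ~ 3·x.
The limit of the ratio is 2/3.

Final answer: 2/3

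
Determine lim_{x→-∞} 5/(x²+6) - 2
Evaluate the dominant behaviour as x → -∞; each term tends to a finite value or vanishes.
Limit = -2.

Final answer: -2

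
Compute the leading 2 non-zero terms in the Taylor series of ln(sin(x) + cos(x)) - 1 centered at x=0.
x - 1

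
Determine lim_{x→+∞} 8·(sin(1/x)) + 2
Evaluate the dominant behaviour as x → +∞; each term tends to a finite value or vanishes.
Limit = 2.

Final answer: 2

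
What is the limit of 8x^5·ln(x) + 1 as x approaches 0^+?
The product is a 0·∞ indeterminate form at x → 0⁺.
Rewrite the product as 8·ln(x) / x^(-5) and apply L'Hôpital, or use the standard hierarchy x^(-5) ≫ |ln x| as x → 0⁺.
The indeterminate product → 0, so the limit = 1.

Final answer: 1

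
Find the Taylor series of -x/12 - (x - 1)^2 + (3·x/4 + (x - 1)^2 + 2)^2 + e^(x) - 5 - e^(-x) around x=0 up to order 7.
x^7/2520 + x^5/60 + x^4 - 13·x^3/6 + 105·x^2/16 - 43·x/12 + 3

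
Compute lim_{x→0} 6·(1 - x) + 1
Direct substitution at x = 0 gives 7.

Final answer: 7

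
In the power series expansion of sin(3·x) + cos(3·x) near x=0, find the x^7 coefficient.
Expand to order 7: sin(3·x) + cos(3·x) = -243·x^7/560 - 81·x^6/80 + 81·x^5/40 + 27·x^4/8 - 9·x^3/2 - 9·x^2/2 + 3·x + 1 + O(x^8).
The coefficient of x^7 is -243/560.

Final answer: -243/560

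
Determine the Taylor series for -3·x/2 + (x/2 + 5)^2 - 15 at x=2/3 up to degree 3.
112/9 + 23·(x - 2/3)/6 + (x - 2/3)^2/4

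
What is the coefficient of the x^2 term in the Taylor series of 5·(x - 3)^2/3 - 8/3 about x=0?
Expand to order 2: 5·(x - 3)^2/3 - 8/3 = 5·x^2/3 - 10·x + 37/3 + O(x^3).
The coefficient of x^2 is 5/3.

Final answer: 5/3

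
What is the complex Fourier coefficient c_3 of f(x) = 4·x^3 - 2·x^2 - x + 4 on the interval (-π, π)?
Compute the real Fourier coefficients first: a_3 = 8/9, b_3 = -22/9 + 8·π^2/3.
Then c_3 = (a_3 − i·b_3)/2 = 4/9 - 4·i·π^2/3 + 11·i/9.

Final answer: 4/9 - 4·i·π^2/3 + 11·i/9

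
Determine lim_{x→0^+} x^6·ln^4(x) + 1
The product is a 0·∞ indeterminate form at x → 0⁺.
Rewrite the product as ln^4(x) / x^(-6) and apply L'Hôpital, or use the standard hierarchy x^(-6) ≫ |ln x|^4 as x → 0⁺.
The indeterminate product → 0, so the limit = 1.

Final answer: 1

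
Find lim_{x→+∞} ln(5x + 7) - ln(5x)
This is an ∞ − ∞ indeterminate form.
Combine the logarithms: ln(5x+7) − ln(5x) = ln((5x+7)/(5x)) = ln(1 + 7/(5x)) → ln(1) = 0.
Limit = 0.

Final answer: 0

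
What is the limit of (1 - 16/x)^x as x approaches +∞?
As x → +∞: this is the defining limit (1 - 16/x)^x → e^(-16).
Limit = e^(-16).

Final answer: e^(-16)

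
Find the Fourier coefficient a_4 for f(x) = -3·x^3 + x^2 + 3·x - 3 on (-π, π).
a_4 = (1/π) ∫_{-π}^{π} f(x)·cos(4x) dx.
Evaluate the integral (use parity and integration by parts as needed): a_4 = 1/4.

Final answer: 1/4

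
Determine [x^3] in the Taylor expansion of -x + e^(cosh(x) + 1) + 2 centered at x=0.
Expand to order 3: -x + e^(cosh(x) + 1) + 2 = x^2·e^(2)/2 - x + 2 + e^(2) + O(x^4).
The coefficient of x^3 is 0.

Final answer: 0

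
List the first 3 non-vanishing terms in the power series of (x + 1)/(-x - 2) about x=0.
x^2/8 - x/4 - 1/2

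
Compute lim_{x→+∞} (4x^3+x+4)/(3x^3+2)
This is an ∞/∞ indeterminate form as x → +∞.
Divide numerator and denominator by x^3 and let the lower-order terms vanish; the leading terms give 4/3.
Limit = 4/3.

Final answer: 4/3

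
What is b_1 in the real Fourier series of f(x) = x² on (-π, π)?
b_1 = (1/π) ∫_{-π}^{π} f(x)·sin(1x) dx.
Evaluate the integral (use parity and integration by parts as needed): b_1 = 0.

Final answer: 0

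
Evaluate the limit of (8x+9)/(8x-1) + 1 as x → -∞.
Evaluate the dominant behaviour as x → -∞; each term tends to a finite value or vanishes.
Limit = 2.

Final answer: 2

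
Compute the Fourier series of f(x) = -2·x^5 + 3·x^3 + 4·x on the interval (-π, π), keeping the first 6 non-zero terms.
(-508 - 4·π^4 + 86·π^2)·sin(x) + (-13·π^2 + 31/2 + 2·π^4)·sin(2·x) + (-4·π^4/3 - 52/81 + 134·π^2/27)·sin(3·x) + (-11·π^2/4 - 31/32 + π^4)·sin(4·x) + (-4·π^4/5 + 724/625 + 46·π^2/25)·sin(5·x) + (-37·π^2/27 - 179/162 + 2·π^4/3)·sin(6·x)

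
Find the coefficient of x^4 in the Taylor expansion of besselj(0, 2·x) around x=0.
Expand to order 4: besselj(0, 2·x) = x^4/4 - x^2 + 1 + O(x^5).
The coefficient of x^4 is 1/4.

Final answer: 1/4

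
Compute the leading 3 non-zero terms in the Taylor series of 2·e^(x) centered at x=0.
x^2 + 2·x + 2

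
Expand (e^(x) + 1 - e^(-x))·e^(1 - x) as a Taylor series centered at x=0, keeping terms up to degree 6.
-7·e·x^6/80 + 31·e·x^5/120 - 5·e·x^4/8 + 7·e·x^3/6 - 3·e·x^2/2 + e·x + e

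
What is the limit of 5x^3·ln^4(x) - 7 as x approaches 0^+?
The product is a 0·∞ indeterminate form at x → 0⁺.
Rewrite the product as 5·ln^4(x) / x^(-3) and apply L'Hôpital, or use the standard hierarchy x^(-3) ≫ |ln x|^4 as x → 0⁺.
The indeterminate product → 0, so the limit = -7.

Final answer: -7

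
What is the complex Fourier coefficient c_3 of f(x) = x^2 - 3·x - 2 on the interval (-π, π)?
Compute the real Fourier coefficients first: a_3 = -4/9, b_3 = -2.
Then c_3 = (a_3 − i·b_3)/2 = -2/9 + i.

Final answer: -2/9 + i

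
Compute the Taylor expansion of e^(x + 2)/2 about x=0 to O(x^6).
x^5·e^(2)/240 + x^4·e^(2)/48 + x^3·e^(2)/12 + x^2·e^(2)/4 + x·e^(2)/2 + e^(2)/2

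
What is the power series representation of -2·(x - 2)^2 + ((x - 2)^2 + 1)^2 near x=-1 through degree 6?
82 - 108·(x + 1) + 54·(x + 1)^2 - 12·(x + 1)^3 + (x + 1)^4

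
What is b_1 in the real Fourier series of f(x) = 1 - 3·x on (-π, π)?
b_1 = (1/π) ∫_{-π}^{π} f(x)·sin(1x) dx.
Evaluate the integral (use parity and integration by parts as needed): b_1 = -6.

Final answer: -6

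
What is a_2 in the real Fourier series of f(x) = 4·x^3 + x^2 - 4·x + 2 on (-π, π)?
a_2 = (1/π) ∫_{-π}^{π} f(x)·cos(2x) dx.
Evaluate the integral (use parity and integration by parts as needed): a_2 = 1.

Final answer: 1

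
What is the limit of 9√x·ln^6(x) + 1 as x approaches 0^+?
The product is a 0·∞ indeterminate form at x → 0⁺.
Rewrite the product as 9·ln^6(x) / x^(-1/2) and apply L'Hôpital, or use the standard hierarchy x^(-1/2) ≫ |ln x|^6 as x → 0⁺.
The indeterminate product → 0, so the limit = 1.

Final answer: 1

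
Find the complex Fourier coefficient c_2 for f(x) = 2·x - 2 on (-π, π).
Compute the real Fourier coefficients first: a_2 = 0, b_2 = -2.
Then c_2 = (a_2 − i·b_2)/2 = i.

Final answer: i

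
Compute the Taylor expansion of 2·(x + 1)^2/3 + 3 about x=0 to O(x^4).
2·x^2/3 + 4·x/3 + 11/3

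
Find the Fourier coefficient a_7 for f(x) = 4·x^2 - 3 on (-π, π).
a_7 = (1/π) ∫_{-π}^{π} f(x)·cos(7x) dx.
Evaluate the integral (use parity and integration by parts as needed): a_7 = -16/49.

Final answer: -16/49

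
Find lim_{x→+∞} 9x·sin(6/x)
As x → +∞: let u = 6/x → 0⁺; then 9·x·sin(6/x) = 9·6·sin(u)/u → 9·6·1 = 54.
Limit = 54.

Final answer: 54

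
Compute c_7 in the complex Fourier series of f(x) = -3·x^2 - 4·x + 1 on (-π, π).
Compute the real Fourier coefficients first: a_7 = 12/49, b_7 = -8/7.
Then c_7 = (a_7 − i·b_7)/2 = 6/49 + 4·i/7.

Final answer: 6/49 + 4·i/7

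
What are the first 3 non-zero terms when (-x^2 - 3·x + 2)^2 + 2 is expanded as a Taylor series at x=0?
5·x^2 - 12·x + 6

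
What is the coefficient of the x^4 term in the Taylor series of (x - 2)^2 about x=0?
Expand to order 4: (x - 2)^2 = x^2 - 4·x + 4 + O(x^5).
The coefficient of x^4 is 0.

Final answer: 0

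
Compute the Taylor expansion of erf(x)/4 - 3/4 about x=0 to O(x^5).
-x^3/(6·√(π)) + x/(2·√(π)) - 3/4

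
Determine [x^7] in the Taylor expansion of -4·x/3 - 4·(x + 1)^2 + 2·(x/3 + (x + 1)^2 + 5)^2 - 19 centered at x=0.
Expand to order 7: -4·x/3 - 4·(x + 1)^2 + 2·(x/3 + (x + 1)^2 + 5)^2 - 19 = 2·x^4 + 28·x^3/3 + 278·x^2/9 + 140·x/3 + 49 + O(x^8).
The coefficient of x^7 is 0.

Final answer: 0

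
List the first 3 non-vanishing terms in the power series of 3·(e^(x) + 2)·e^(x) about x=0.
9·x^2 + 12·x + 9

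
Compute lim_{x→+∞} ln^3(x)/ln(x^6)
This is an ∞/∞ indeterminate form as x → +∞.
Write ln(x^6) = 6·ln(x), reducing the quotient to ln^2(x)/6 → ∞.
Limit = ∞.

Final answer: ∞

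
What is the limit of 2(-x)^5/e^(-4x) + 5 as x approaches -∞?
The quotient is an ∞/∞ indeterminate form as x → -∞.
Compare growth rates of the dominant terms (exponentials ≫ polynomials ≫ logarithms), or apply L'Hôpital's rule; the quotient → 0.
Adding the constant: 0 + 5 = 5. Limit = 5.

Final answer: 5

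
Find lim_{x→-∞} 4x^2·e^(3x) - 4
The product is a 0·∞ indeterminate form at x → -∞.
Rewrite the product as 4x^2 / e^(-3x) (an ∞/∞ form) and apply L'Hôpital, or use the standard hierarchy e^(3|x|) ≫ |x^2| as x → -∞.
The indeterminate product → 0, so the limit = -4.

Final answer: -4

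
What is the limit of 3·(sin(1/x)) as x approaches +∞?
Evaluate the dominant behaviour as x → +∞; each term tends to a finite value or vanishes.
Limit = 0.

Final answer: 0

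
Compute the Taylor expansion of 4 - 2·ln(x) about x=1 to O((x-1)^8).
4 - 2·(x - 1) + (x - 1)^2 - 2·(x - 1)^3/3 + (x - 1)^4/2 - 2·(x - 1)^5/5 + (x - 1)^6/3 - 2·(x - 1)^7/7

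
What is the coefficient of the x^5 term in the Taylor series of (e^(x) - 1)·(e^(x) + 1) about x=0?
Expand to order 5: (e^(x) - 1)·(e^(x) + 1) = 4·x^5/15 + 2·x^4/3 + 4·x^3/3 + 2·x^2 + 2·x + O(x^6).
The coefficient of x^5 is 4/15.

Final answer: 4/15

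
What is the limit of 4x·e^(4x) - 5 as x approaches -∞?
The product is a 0·∞ indeterminate form at x → -∞.
Rewrite the product as 4x / e^(-4x) (an ∞/∞ form) and apply L'Hôpital, or use the standard hierarchy e^(4|x|) ≫ |x| as x → -∞.
The indeterminate product → 0, so the limit = -5.

Final answer: -5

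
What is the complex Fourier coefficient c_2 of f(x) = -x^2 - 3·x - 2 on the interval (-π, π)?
Compute the real Fourier coefficients first: a_2 = -1, b_2 = 3.
Then c_2 = (a_2 − i·b_2)/2 = -1/2 - 3·i/2.

Final answer: -1/2 - 3·i/2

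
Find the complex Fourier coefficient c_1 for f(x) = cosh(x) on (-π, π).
Compute the real Fourier coefficients first: a_1 = -sinh(π)/π, b_1 = 0.
Then c_1 = (a_1 − i·b_1)/2 = -sinh(π)/(2·π).

Final answer: -sinh(π)/(2·π)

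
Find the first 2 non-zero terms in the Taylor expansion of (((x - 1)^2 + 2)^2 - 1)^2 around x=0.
64 - 192·x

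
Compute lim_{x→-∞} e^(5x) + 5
Evaluate the dominant behaviour as x → -∞; each term tends to a finite value or vanishes.
Limit = 5.

Final answer: 5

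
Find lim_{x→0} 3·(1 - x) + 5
Direct substitution at x = 0 gives 8.

Final answer: 8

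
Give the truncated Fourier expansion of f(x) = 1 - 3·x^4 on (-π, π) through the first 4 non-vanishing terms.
(-144 + 24·π^2)·cos(x) + (9 - 6·π^2)·cos(2·x) + (-16/9 + 8·π^2/3)·cos(3·x) - 3·π^4/5 + 1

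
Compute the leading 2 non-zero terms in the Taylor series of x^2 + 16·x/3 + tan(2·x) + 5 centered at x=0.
22·x/3 + 5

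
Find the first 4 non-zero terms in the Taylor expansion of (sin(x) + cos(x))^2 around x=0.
4·x^5/15 - 4·x^3/3 + 2·x + 1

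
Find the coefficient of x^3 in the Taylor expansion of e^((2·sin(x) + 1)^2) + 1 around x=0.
Expand to order 3: e^((2·sin(x) + 1)^2) + 1 = 26·e·x^3 + 12·e·x^2 + 4·e·x + 1 + e + O(x^4).
The coefficient of x^3 is 26·e.

Final answer: 26·e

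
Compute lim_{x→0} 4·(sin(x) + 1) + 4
Direct substitution at x = 0 gives 8.

Final answer: 8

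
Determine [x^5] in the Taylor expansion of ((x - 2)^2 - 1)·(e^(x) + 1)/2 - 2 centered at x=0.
Expand to order 5: ((x - 2)^2 - 1)·(e^(x) + 1)/2 - 2 = x^5/80 - x^4/48 - x^3/4 - x^2/4 - 5·x/2 + 1 + O(x^6).
The coefficient of x^5 is 1/80.

Final answer: 1/80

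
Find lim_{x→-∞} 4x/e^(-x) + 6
The quotient is an ∞/∞ indeterminate form as x → -∞.
Compare growth rates of the dominant terms (exponentials ≫ polynomials ≫ logarithms), or apply L'Hôpital's rule; the quotient → 0.
Adding the constant: 0 + 6 = 6. Limit = 6.

Final answer: 6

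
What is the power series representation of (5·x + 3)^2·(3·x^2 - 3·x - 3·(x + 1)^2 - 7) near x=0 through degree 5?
-225·x^3 - 520·x^2 - 381·x - 90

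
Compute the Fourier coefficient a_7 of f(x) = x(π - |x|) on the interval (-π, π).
a_7 = (1/π) ∫_{-π}^{π} f(x)·cos(7x) dx.
Evaluate the integral (use parity and integration by parts as needed): a_7 = 0.

Final answer: 0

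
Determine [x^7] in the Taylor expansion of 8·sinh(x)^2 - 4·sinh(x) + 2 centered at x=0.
Expand to order 7: 8·sinh(x)^2 - 4·sinh(x) + 2 = -x^7/1260 + 16·x^6/45 - x^5/30 + 8·x^4/3 - 2·x^3/3 + 8·x^2 - 4·x + 2 + O(x^8).
The coefficient of x^7 is -1/1260.

Final answer: -1/1260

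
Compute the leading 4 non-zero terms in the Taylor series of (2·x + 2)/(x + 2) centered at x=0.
x^3/8 - x^2/4 + x/2 + 1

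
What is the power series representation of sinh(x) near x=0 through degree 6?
x^5/120 + x^3/6 + x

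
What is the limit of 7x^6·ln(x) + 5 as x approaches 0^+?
The product is a 0·∞ indeterminate form at x → 0⁺.
Rewrite the product as 7·ln(x) / x^(-6) and apply L'Hôpital, or use the standard hierarchy x^(-6) ≫ |ln x| as x → 0⁺.
The indeterminate product → 0, so the limit = 5.

Final answer: 5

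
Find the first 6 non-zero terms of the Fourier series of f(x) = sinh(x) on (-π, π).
sin(x)·sinh(π)/π - 4·sin(2·x)·sinh(π)/(5·π) + 3·sin(3·x)·sinh(π)/(5·π) - 8·sin(4·x)·sinh(π)/(17·π) + 5·sin(5·x)·sinh(π)/(13·π) - 12·sin(6·x)·sinh(π)/(37·π)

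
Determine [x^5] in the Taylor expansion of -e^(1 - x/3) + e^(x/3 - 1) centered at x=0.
Expand to order 5: -e^(1 - x/3) + e^(x/3 - 1) = x^5·(e^(-1)/29160 + e/29160) + x^4·(-e/1944 + e^(-1)/1944) + x^3·(e^(-1)/162 + e/162) + x^2·(-e/18 + e^(-1)/18) + x·(e^(-1)/3 + e/3) - e + e^(-1) + O(x^6).
The coefficient of x^5 is e^(-1)/29160 + e/29160.

Final answer: e^(-1)/29160 + e/29160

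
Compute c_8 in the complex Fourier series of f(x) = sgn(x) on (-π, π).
Compute the real Fourier coefficients first: a_8 = 0, b_8 = 0.
Then c_8 = (a_8 − i·b_8)/2 = 0.

Final answer: 0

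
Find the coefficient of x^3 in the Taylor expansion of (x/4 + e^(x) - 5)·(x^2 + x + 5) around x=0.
31/12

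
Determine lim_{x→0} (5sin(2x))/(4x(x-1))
Both numerator and denominator → 0 as x → 0; this is a 0/0 indeterminate form.
Expand each to leading order near x = 0: numerator ~ 10·x, denominator ~ -4·x.
The limit of the ratio is -5/2.

Final answer: -5/2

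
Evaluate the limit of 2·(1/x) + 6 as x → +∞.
Evaluate the dominant behaviour as x → +∞; each term tends to a finite value or vanishes.
Limit = 6.

Final answer: 6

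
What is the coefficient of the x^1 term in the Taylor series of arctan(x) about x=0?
Expand to order 1: arctan(x) = x + O(x^2).
The coefficient of x^1 is 1.

Final answer: 1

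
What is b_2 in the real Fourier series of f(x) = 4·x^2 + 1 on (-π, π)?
b_2 = (1/π) ∫_{-π}^{π} f(x)·sin(2x) dx.
Evaluate the integral (use parity and integration by parts as needed): b_2 = 0.

Final answer: 0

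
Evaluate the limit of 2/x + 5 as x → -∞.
Evaluate the dominant behaviour as x → -∞; each term tends to a finite value or vanishes.
Limit = 5.

Final answer: 5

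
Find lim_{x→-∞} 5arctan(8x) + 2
Evaluate the dominant behaviour as x → -∞; each term tends to a finite value or vanishes.
Limit = 2 - 5·π/2.

Final answer: 2 - 5·π/2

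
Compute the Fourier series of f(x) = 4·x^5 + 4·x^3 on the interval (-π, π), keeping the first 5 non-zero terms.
(-152·π^2 + 8·π^4 + 912)·sin(x) + (-4·π^4 - 24 + 16·π^2)·sin(2·x) + (-88·π^2/27 + 176/81 + 8·π^4/3)·sin(3·x) + (-2·π^4 - 3/16 + π^2/2)·sin(4·x) + (-48/625 + 8·π^2/25 + 8·π^4/5)·sin(5·x)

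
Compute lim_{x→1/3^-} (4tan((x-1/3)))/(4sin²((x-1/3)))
Both numerator and denominator → 0 as x → 1/3^-; this is a 0/0 indeterminate form.
Expand each to leading order near x = 1/3: numerator ~ 4·(x - 1/3), denominator ~ 4·(x - 1/3)^2.
The limit of the ratio is -∞.

Final answer: -∞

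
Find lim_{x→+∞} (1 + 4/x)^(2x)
As x → +∞: write (1 + 4/x)^(2x) = ((1 + 4/x)^x)^2 → (e^4)^2 = e^8.
Limit = e^(8).

Final answer: e^(8)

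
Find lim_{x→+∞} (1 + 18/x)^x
As x → +∞: this is the defining limit (1 + 18/x)^x → e^18.
Limit = e^(18).

Final answer: e^(18)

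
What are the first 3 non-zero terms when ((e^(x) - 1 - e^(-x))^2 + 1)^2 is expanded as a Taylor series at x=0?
32·x^2 - 16·x + 4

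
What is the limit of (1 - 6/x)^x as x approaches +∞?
As x → +∞: this is the defining limit (1 - 6/x)^x → e^(-6).
Limit = e^(-6).

Final answer: e^(-6)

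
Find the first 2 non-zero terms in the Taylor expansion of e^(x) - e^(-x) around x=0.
x^3/3 + 2·x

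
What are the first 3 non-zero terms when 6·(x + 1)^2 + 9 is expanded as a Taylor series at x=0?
6·x^2 + 12·x + 15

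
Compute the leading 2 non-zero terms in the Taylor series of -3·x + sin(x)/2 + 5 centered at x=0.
5 - 5·x/2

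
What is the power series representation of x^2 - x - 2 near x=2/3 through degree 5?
-20/9 + (x - 2/3)/3 + (x - 2/3)^2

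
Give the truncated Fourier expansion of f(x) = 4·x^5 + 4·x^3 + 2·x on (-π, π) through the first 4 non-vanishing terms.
(-152·π^2 + 8·π^4 + 916)·sin(x) + (-4·π^4 - 26 + 16·π^2)·sin(2·x) + (-88·π^2/27 + 284/81 + 8·π^4/3)·sin(3·x) + (-2·π^4 - 19/16 + π^2/2)·sin(4·x)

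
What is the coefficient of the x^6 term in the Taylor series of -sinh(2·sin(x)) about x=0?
Expand to order 6: -sinh(2·sin(x)) = 23·x^5/60 - x^3 - 2·x + O(x^7).
The coefficient of x^6 is 0.

Final answer: 0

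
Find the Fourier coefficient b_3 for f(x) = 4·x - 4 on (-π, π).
b_3 = (1/π) ∫_{-π}^{π} f(x)·sin(3x) dx.
Evaluate the integral (use parity and integration by parts as needed): b_3 = 8/3.

Final answer: 8/3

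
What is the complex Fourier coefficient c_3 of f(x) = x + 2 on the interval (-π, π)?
Compute the real Fourier coefficients first: a_3 = 0, b_3 = 2/3.
Then c_3 = (a_3 − i·b_3)/2 = -i/3.

Final answer: -i/3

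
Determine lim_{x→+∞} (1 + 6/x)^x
As x → +∞: this is the defining limit (1 + 6/x)^x → e^6.
Limit = e^(6).

Final answer: e^(6)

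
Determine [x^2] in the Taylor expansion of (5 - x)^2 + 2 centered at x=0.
Expand to order 2: (5 - x)^2 + 2 = x^2 - 10·x + 27 + O(x^3).
The coefficient of x^2 is 1.

Final answer: 1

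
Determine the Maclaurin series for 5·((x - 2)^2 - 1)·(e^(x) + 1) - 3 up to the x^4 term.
-5·x^4/24 - 5·x^3/2 - 5·x^2/2 - 25·x + 27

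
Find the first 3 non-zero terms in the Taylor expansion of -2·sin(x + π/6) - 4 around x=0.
x^2/2 - √(3)·x - 5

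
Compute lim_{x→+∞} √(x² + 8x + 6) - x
This is an ∞ − ∞ indeterminate form.
Multiply and divide by the conjugate √(x²+8x + 6) + x; the x² terms cancel, leaving (8x + 6)/(√(x²+8x + 6)+x) → 8/2 = 4.
Limit = 4.

Final answer: 4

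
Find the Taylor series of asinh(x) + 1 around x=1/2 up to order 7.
asinh(1/2) + 1 + 2·√(5)·(x - 1/2)/5 - 2·√(5)·(x - 1/2)^2/25 - 8·√(5)·(x - 1/2)^3/375 + 4·√(5)·(x - 1/2)^4/125 - 32·√(5)·(x - 1/2)^5/3125 - 352·√(5)·(x - 1/2)^6/46875 + 5248·√(5)·(x - 1/2)^7/546875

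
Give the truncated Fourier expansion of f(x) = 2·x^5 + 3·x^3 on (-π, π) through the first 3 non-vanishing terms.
(-74·π^2 + 4·π^4 + 444)·sin(x) + (-2·π^4 - 21/2 + 7·π^2)·sin(2·x) + (-26·π^2/27 + 52/81 + 4·π^4/3)·sin(3·x)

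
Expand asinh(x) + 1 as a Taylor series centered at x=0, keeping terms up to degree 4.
-x^3/6 + x + 1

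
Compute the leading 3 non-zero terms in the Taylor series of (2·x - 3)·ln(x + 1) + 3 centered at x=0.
7·x^2/2 - 3·x + 3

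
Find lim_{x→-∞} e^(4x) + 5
Evaluate the dominant behaviour as x → -∞; each term tends to a finite value or vanishes.
Limit = 5.

Final answer: 5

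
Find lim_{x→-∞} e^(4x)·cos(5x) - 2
Evaluate the dominant behaviour as x → -∞; each term tends to a finite value or vanishes.
Limit = -2.

Final answer: -2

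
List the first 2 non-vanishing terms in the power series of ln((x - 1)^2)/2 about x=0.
-x^2/2 - x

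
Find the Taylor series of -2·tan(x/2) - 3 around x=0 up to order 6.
-x^5/120 - x^3/12 - x - 3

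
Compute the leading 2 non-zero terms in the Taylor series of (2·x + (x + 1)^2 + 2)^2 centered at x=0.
24·x + 9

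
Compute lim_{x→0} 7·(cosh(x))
Direct substitution at x = 0 gives 7.

Final answer: 7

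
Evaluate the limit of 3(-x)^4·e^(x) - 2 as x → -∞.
The product is a 0·∞ indeterminate form at x → -∞.
Rewrite the product as 3(-x)^4 / e^(-x) (an ∞/∞ form) and apply L'Hôpital, or use the standard hierarchy e^(|x|) ≫ |(-x)^4| as x → -∞.
The indeterminate product → 0, so the limit = -2.

Final answer: -2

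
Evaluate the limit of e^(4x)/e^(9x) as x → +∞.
This is an ∞/∞ indeterminate form as x → +∞.
Rewrite e^(4x)/e^(9x) = e^((4−9)x) = e^(-5x); the exponent coefficient is -5 < 0 so e^(-5x) → 0.
Limit = 0.

Final answer: 0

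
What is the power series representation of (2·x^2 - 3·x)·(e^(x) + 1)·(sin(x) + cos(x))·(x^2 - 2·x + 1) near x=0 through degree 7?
9·x^7/80 + 161·x^6/120 + 37·x^5/24 - 25·x^4/2 + 17·x^3/2 + 7·x^2 - 6·x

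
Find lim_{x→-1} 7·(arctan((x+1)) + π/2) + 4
Direct substitution at x = -1 gives 4 + 7·π/2.

Final answer: 4 + 7·π/2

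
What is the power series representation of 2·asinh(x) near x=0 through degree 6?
3·x^5/20 - x^3/3 + 2·x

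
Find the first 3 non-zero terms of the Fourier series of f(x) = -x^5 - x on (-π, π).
(-242 - 2·π^4 + 40·π^2)·sin(x) + (-5·π^2 + 17/2 + π^4)·sin(2·x) + (-2·π^4/3 - 134/81 + 40·π^2/27)·sin(3·x)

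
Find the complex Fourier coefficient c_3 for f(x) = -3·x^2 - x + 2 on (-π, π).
Compute the real Fourier coefficients first: a_3 = 4/3, b_3 = -2/3.
Then c_3 = (a_3 − i·b_3)/2 = 2/3 + i/3.

Final answer: 2/3 + i/3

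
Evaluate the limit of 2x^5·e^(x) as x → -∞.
This is a 0·∞ indeterminate form at x → -∞.
Rewrite the product as 2x^5 / e^(-x) (an ∞/∞ form) and apply L'Hôpital, or use the standard hierarchy e^(|x|) ≫ |x^5| as x → -∞.
The indeterminate product → 0, so the limit = 0.

Final answer: 0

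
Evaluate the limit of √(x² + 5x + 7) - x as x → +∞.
This is an ∞ − ∞ indeterminate form.
Multiply and divide by the conjugate √(x²+5x + 7) + x; the x² terms cancel, leaving (5x + 7)/(√(x²+5x + 7)+x) → 5/2.
Limit = 5/2.

Final answer: 5/2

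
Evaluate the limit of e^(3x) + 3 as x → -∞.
Evaluate the dominant behaviour as x → -∞; each term tends to a finite value or vanishes.
Limit = 3.

Final answer: 3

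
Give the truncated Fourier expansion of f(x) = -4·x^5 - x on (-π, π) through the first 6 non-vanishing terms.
(-962 - 8·π^4 + 160·π^2)·sin(x) + (-20·π^2 + 31 + 4·π^4)·sin(2·x) + (-8·π^4/3 - 374/81 + 160·π^2/27)·sin(3·x) + (-5·π^2/2 + 23/16 + 2·π^4)·sin(4·x) + (-8·π^4/5 - 442/625 + 32·π^2/25)·sin(5·x) + (-20·π^2/27 + 37/81 + 4·π^4/3)·sin(6·x)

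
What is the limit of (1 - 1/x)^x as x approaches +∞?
As x → +∞: this is the defining limit (1 - 1/x)^x → e^(-1).
Limit = e^(-1).

Final answer: e^(-1)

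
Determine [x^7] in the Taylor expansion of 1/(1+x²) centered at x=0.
Expand to order 7: 1/(1+x²) = -x^6 + x^4 - x^2 + 1 + O(x^8).
The coefficient of x^7 is 0.

Final answer: 0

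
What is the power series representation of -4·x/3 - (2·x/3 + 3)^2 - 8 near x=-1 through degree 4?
-109/9 - 40·(x + 1)/9 - 4·(x + 1)^2/9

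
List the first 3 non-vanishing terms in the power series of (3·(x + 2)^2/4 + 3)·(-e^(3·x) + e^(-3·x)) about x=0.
-117·x^3/2 - 18·x^2 - 36·x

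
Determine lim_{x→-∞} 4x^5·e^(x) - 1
The product is a 0·∞ indeterminate form at x → -∞.
Rewrite the product as 4x^5 / e^(-x) (an ∞/∞ form) and apply L'Hôpital, or use the standard hierarchy e^(|x|) ≫ |x^5| as x → -∞.
The indeterminate product → 0, so the limit = -1.

Final answer: -1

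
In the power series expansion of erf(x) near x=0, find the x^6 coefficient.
Expand to order 6: erf(x) = x^5/(5·√(π)) - 2·x^3/(3·√(π)) + 2·x/√(π) + O(x^7).
The coefficient of x^6 is 0.

Final answer: 0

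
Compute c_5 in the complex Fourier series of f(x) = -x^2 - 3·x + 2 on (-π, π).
Compute the real Fourier coefficients first: a_5 = 4/25, b_5 = -6/5.
Then c_5 = (a_5 − i·b_5)/2 = 2/25 + 3·i/5.

Final answer: 2/25 + 3·i/5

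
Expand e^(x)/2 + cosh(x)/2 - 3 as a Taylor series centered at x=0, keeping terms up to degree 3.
x^3/12 + x^2/2 + x/2 - 2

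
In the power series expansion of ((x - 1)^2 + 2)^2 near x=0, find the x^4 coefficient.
Expand to order 4: ((x - 1)^2 + 2)^2 = x^4 - 4·x^3 + 10·x^2 - 12·x + 9 + O(x^5).
The coefficient of x^4 is 1.

Final answer: 1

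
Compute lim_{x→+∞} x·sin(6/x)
As x → +∞: let u = 6/x → 0⁺; then x·sin(6/x) = 6·sin(u)/u → 6·1 = 6.
Limit = 6.

Final answer: 6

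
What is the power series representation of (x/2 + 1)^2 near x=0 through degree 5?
x^2/4 + x + 1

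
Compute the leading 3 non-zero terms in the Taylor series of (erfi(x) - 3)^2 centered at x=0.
4·x^2/π - 12·x/√(π) + 9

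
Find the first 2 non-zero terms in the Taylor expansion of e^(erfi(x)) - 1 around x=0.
2·x^2/π + 2·x/√(π)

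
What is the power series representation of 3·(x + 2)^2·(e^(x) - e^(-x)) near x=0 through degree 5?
6·x^5/5 + 4·x^4 + 10·x^3 + 24·x^2 + 24·x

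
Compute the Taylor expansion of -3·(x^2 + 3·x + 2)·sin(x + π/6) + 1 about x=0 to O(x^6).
x^5·(-3/16 + 9·√(3)/40) + x^4·(5/8 + 3·√(3)/4) + x^3·(9/4 - √(3)) - 9·√(3)·x^2/2 + x·(-3·√(3) - 9/2) - 2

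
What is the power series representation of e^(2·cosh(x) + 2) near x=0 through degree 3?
x^2·e^(4) + e^(4)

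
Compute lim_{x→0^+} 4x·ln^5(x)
This is a 0·∞ indeterminate form at x → 0⁺.
Rewrite the product as 4·ln^5(x) / x^(-1) and apply L'Hôpital, or use the standard hierarchy x^(-1) ≫ |ln x|^5 as x → 0⁺.
The indeterminate product → 0, so the limit = 0.

Final answer: 0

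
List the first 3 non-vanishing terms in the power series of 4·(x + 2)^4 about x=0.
96·x^2 + 128·x + 64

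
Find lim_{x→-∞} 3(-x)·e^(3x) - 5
The product is a 0·∞ indeterminate form at x → -∞.
Rewrite the product as 3(-x) / e^(-3x) (an ∞/∞ form) and apply L'Hôpital, or use the standard hierarchy e^(3|x|) ≫ |(-x)| as x → -∞.
The indeterminate product → 0, so the limit = -5.

Final answer: -5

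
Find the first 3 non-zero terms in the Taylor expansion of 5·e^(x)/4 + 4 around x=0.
5·x^2/8 + 5·x/4 + 21/4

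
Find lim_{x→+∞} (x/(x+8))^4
As x → +∞: x/(x+8) = 1/(1 + 8/x) → 1, and the 4th power of a limit-1 base also → 1.
Limit = 1.

Final answer: 1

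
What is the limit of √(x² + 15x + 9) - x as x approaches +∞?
This is an ∞ − ∞ indeterminate form.
Multiply and divide by the conjugate √(x²+15x + 9) + x; the x² terms cancel, leaving (15x + 9)/(√(x²+15x + 9)+x) → 15/2.
Limit = 15/2.

Final answer: 15/2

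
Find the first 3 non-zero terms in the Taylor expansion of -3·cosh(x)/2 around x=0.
-x^4/16 - 3·x^2/4 - 3/2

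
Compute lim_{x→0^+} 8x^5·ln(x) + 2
The product is a 0·∞ indeterminate form at x → 0⁺.
Rewrite the product as 8·ln(x) / x^(-5) and apply L'Hôpital, or use the standard hierarchy x^(-5) ≫ |ln x| as x → 0⁺.
The indeterminate product → 0, so the limit = 2.

Final answer: 2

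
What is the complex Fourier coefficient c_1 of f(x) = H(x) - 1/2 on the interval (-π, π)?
Compute the real Fourier coefficients first: a_1 = 0, b_1 = 2/π.
Then c_1 = (a_1 − i·b_1)/2 = -i/π.

Final answer: -i/π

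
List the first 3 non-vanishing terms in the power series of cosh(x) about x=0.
x^4/24 + x^2/2 + 1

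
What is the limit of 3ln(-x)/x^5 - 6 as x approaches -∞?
The quotient is an ∞/∞ indeterminate form as x → -∞.
Compare growth rates of the dominant terms (exponentials ≫ polynomials ≫ logarithms), or apply L'Hôpital's rule; the quotient → 0.
Adding the constant: 0 - 6 = -6. Limit = -6.

Final answer: -6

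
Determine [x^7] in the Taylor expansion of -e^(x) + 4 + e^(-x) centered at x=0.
Expand to order 7: -e^(x) + 4 + e^(-x) = -x^7/2520 - x^5/60 - x^3/3 - 2·x + 4 + O(x^8).
The coefficient of x^7 is -1/2520.

Final answer: -1/2520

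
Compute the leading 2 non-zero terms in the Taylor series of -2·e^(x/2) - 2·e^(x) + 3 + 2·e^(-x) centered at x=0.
1 - 5·x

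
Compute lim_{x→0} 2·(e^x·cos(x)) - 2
Direct substitution at x = 0 gives 0.

Final answer: 0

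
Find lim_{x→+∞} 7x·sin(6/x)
As x → +∞: let u = 6/x → 0⁺; then 7·x·sin(6/x) = 7·6·sin(u)/u → 7·6·1 = 42.
Limit = 42.

Final answer: 42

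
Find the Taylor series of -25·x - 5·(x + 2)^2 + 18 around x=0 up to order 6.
-5·x^2 - 45·x - 2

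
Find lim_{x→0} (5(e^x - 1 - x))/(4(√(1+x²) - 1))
Both numerator and denominator → 0 as x → 0; this is a 0/0 indeterminate form.
Expand each to leading order near x = 0: numerator ~ 5·x^2/2, denominator ~ 2·x^2.
The limit of the ratio is 5/4.

Final answer: 5/4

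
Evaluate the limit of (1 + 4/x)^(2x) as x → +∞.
As x → +∞: write (1 + 4/x)^(2x) = ((1 + 4/x)^x)^2 → (e^4)^2 = e^8.
Limit = e^(8).

Final answer: e^(8)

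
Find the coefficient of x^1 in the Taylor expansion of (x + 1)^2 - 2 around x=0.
Expand to order 1: (x + 1)^2 - 2 = 2·x - 1 + O(x^2).
The coefficient of x^1 is 2.

Final answer: 2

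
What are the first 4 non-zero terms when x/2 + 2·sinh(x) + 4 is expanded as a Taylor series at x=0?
x^5/60 + x^3/3 + 5·x/2 + 4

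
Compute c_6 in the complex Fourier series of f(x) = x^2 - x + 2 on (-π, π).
Compute the real Fourier coefficients first: a_6 = 1/9, b_6 = 1/3.
Then c_6 = (a_6 − i·b_6)/2 = 1/18 - i/6.

Final answer: 1/18 - i/6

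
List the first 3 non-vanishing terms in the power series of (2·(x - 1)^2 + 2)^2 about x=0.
32·x^2 - 32·x + 16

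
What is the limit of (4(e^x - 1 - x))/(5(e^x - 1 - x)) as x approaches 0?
Both numerator and denominator → 0 as x → 0; this is a 0/0 indeterminate form.
Expand each to leading order near x = 0: numerator ~ 2·x^2, denominator ~ 5·x^2/2.
The limit of the ratio is 4/5.

Final answer: 4/5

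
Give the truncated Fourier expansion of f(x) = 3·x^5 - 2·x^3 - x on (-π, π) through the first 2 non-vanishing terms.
(-124·π^2 + 6·π^4 + 742)·sin(x) + (-3·π^4 - 49/2 + 17·π^2)·sin(2·x)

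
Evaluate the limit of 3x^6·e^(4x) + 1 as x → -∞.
The product is a 0·∞ indeterminate form at x → -∞.
Rewrite the product as 3x^6 / e^(-4x) (an ∞/∞ form) and apply L'Hôpital, or use the standard hierarchy e^(4|x|) ≫ |x^6| as x → -∞.
The indeterminate product → 0, so the limit = 1.

Final answer: 1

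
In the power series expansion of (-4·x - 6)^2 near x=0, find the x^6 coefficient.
Expand to order 6: (-4·x - 6)^2 = 16·x^2 + 48·x + 36 + O(x^7).
The coefficient of x^6 is 0.

Final answer: 0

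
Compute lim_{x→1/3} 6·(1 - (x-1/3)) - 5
Direct substitution at x = 1/3 gives 1.

Final answer: 1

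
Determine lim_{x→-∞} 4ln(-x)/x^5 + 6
The quotient is an ∞/∞ indeterminate form as x → -∞.
Compare growth rates of the dominant terms (exponentials ≫ polynomials ≫ logarithms), or apply L'Hôpital's rule; the quotient → 0.
Adding the constant: 0 + 6 = 6. Limit = 6.

Final answer: 6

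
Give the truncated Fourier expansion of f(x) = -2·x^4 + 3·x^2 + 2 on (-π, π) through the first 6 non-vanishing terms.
(-108 + 16·π^2)·cos(x) + (9 - 4·π^2)·cos(2·x) + (-68/27 + 16·π^2/9)·cos(3·x) + (9/8 - π^2)·cos(4·x) + (-396/625 + 16·π^2/25)·cos(5·x) - 2·π^4/5 + 2 + π^2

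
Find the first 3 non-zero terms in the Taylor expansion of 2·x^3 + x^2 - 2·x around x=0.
2·x^3 + x^2 - 2·x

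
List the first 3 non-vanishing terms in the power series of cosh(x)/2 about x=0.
x^4/48 + x^2/4 + 1/2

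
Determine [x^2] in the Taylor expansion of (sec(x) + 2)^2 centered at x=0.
Expand to order 2: (sec(x) + 2)^2 = 3·x^2 + 9 + O(x^3).
The coefficient of x^2 is 3.

Final answer: 3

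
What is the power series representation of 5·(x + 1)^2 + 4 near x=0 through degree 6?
5·x^2 + 10·x + 9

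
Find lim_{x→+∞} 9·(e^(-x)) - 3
Evaluate the dominant behaviour as x → +∞; each term tends to a finite value or vanishes.
Limit = -3.

Final answer: -3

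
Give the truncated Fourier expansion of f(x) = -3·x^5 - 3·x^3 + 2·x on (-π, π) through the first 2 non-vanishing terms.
(-680 - 6·π^4 + 114·π^2)·sin(x) + (-12·π^2 + 16 + 3·π^4)·sin(2·x)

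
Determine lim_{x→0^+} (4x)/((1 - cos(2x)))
Both numerator and denominator → 0 as x → 0^+; this is a 0/0 indeterminate form.
Expand each to leading order near x = 0: numerator ~ 4·x, denominator ~ 2·x^2.
The limit of the ratio is ∞.

Final answer: ∞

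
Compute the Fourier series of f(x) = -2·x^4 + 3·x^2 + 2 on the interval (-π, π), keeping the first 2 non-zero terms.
(-108 + 16·π^2)·cos(x) - 2·π^4/5 + 2 + π^2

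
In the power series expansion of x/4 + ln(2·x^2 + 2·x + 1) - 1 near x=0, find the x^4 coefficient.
Expand to order 4: x/4 + ln(2·x^2 + 2·x + 1) - 1 = 2·x^4 - 4·x^3/3 + 9·x/4 - 1 + O(x^5).
The coefficient of x^4 is 2.

Final answer: 2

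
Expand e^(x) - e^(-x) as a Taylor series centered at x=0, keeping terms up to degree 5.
x^5/60 + x^3/3 + 2·x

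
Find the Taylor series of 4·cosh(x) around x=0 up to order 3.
2·x^2 + 4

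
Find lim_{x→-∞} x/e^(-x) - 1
The quotient is an ∞/∞ indeterminate form as x → -∞.
Compare growth rates of the dominant terms (exponentials ≫ polynomials ≫ logarithms), or apply L'Hôpital's rule; the quotient → 0.
Adding the constant: 0 - 1 = -1. Limit = -1.

Final answer: -1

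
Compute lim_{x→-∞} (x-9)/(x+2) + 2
Evaluate the dominant behaviour as x → -∞; each term tends to a finite value or vanishes.
Limit = 3.

Final answer: 3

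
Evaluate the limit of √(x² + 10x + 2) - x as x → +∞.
This is an ∞ − ∞ indeterminate form.
Multiply and divide by the conjugate √(x²+10x + 2) + x; the x² terms cancel, leaving (10x + 2)/(√(x²+10x + 2)+x) → 10/2 = 5.
Limit = 5.

Final answer: 5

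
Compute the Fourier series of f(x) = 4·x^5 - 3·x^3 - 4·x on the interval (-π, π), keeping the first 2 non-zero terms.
(-166·π^2 + 8·π^4 + 988)·sin(x) + (-4·π^4 - 61/2 + 23·π^2)·sin(2·x)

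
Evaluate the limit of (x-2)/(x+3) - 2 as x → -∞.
Evaluate the dominant behaviour as x → -∞; each term tends to a finite value or vanishes.
Limit = -1.

Final answer: -1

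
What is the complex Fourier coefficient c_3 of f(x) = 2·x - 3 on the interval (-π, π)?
Compute the real Fourier coefficients first: a_3 = 0, b_3 = 4/3.
Then c_3 = (a_3 − i·b_3)/2 = -2·i/3.

Final answer: -2·i/3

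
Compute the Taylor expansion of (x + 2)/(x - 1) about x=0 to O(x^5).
-3·x^4 - 3·x^3 - 3·x^2 - 3·x - 2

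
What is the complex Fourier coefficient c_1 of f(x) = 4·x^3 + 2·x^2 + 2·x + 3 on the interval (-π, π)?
Compute the real Fourier coefficients first: a_1 = -8, b_1 = -44 + 8·π^2.
Then c_1 = (a_1 − i·b_1)/2 = -4 - 4·i·π^2 + 22·i.

Final answer: -4 - 4·i·π^2 + 22·i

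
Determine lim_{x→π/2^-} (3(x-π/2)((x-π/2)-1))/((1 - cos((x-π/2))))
Both numerator and denominator → 0 as x → π/2^-; this is a 0/0 indeterminate form.
Expand each to leading order near x = π/2: numerator ~ -3·(x - π/2), denominator ~ (x - π/2)^2/2.
The limit of the ratio is ∞.

Final answer: ∞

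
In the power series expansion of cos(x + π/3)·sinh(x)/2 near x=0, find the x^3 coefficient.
Expand to order 3: cos(x + π/3)·sinh(x)/2 = -x^3/12 - √(3)·x^2/4 + x/4 + O(x^4).
The coefficient of x^3 is -1/12.

Final answer: -1/12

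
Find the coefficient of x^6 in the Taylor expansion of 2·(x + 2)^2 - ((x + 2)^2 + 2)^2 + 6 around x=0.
Expand to order 6: 2·(x + 2)^2 - ((x + 2)^2 + 2)^2 + 6 = -x^4 - 8·x^3 - 26·x^2 - 40·x - 22 + O(x^7).
The coefficient of x^6 is 0.

Final answer: 0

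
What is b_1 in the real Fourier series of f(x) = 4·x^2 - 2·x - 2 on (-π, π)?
b_1 = (1/π) ∫_{-π}^{π} f(x)·sin(1x) dx.
Evaluate the integral (use parity and integration by parts as needed): b_1 = -4.

Final answer: -4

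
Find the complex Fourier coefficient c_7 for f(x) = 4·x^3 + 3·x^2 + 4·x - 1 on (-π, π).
Compute the real Fourier coefficients first: a_7 = -12/49, b_7 = 344/343 + 8·π^2/7.
Then c_7 = (a_7 − i·b_7)/2 = -6/49 - 4·i·π^2/7 - 172·i/343.

Final answer: -6/49 - 4·i·π^2/7 - 172·i/343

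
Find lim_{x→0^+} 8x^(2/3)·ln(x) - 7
The product is a 0·∞ indeterminate form at x → 0⁺.
Rewrite the product as 8·ln(x) / x^(-2/3) and apply L'Hôpital, or use the standard hierarchy x^(-2/3) ≫ |ln x| as x → 0⁺.
The indeterminate product → 0, so the limit = -7.

Final answer: -7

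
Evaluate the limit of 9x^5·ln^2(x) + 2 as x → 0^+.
The product is a 0·∞ indeterminate form at x → 0⁺.
Rewrite the product as 9·ln^2(x) / x^(-5) and apply L'Hôpital, or use the standard hierarchy x^(-5) ≫ |ln x|^2 as x → 0⁺.
The indeterminate product → 0, so the limit = 2.

Final answer: 2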